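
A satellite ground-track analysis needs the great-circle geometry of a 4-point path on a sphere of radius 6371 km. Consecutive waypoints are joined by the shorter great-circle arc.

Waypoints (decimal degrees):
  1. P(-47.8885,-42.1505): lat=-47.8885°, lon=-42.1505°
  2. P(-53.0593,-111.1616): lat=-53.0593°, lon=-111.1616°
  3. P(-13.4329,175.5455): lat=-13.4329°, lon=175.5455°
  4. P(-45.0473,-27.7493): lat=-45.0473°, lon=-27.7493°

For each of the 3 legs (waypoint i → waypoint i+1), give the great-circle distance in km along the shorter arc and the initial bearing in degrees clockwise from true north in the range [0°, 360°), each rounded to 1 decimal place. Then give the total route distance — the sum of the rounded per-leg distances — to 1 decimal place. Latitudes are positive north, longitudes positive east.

Leg 1: dist=4725.8 km, bearing=236.2°
Leg 2: dist=7704.2 km, bearing=275.1°
Leg 3: dist=13101.6 km, bearing=161.6°
Total: 25531.6 km

Leg 1: φ1=-0.8358120, φ2=-0.9260595, Δφ=-0.0902475, Δλ=-1.2044709 rad; a=sin²(Δφ/2)+cosφ1·cosφ2·sin²(Δλ/2)=0.1313626199; c=2·atan2(√a, √(1-a))=0.741768746; dist=6371·c=4725.809 ≈ 4725.8 km; running total=4725.8 km
Leg 1 bearing: y=sinΔλ·cosφ2=-0.56111247, x=cosφ1·sinφ2-sinφ1·cosφ2·cosΔλ=-0.37626949; θ=atan2(y, x)=-123.8449° <0 so +360° → 236.1551° ≈ 236.2°
Leg 2: φ1=-0.9260595, φ2=-0.2344483, Δφ=0.6916112, Δλ=5.0039829 rad; a=sin²(Δφ/2)+cosφ1·cosφ2·sin²(Δλ/2)=0.3231411040; c=2·atan2(√a, √(1-a))=1.209253444; dist=6371·c=7704.154 ≈ 7704.2 km; running total=12430.0 km
Leg 2 bearing: y=sinΔλ·cosφ2=-0.93158436, x=cosφ1·sinφ2-sinφ1·cosφ2·cosΔλ=0.08387073; θ=atan2(y, x)=-84.8555° <0 so +360° → 275.1445° ≈ 275.1°
Leg 3: φ1=-0.2344483, φ2=-0.7862237, Δφ=-0.5517754, Δλ=-3.5481636 rad; a=sin²(Δφ/2)+cosφ1·cosφ2·sin²(Δλ/2)=0.7333873389; c=2·atan2(√a, √(1-a))=2.056436578; dist=6371·c=13101.557 ≈ 13101.6 km; running total=25531.6 km
Leg 3 bearing: y=sinΔλ·cosφ2=0.27940302, x=cosφ1·sinφ2-sinφ1·cosφ2·cosΔλ=-0.83908006; θ=atan2(y, x)=161.5829° ≈ 161.6°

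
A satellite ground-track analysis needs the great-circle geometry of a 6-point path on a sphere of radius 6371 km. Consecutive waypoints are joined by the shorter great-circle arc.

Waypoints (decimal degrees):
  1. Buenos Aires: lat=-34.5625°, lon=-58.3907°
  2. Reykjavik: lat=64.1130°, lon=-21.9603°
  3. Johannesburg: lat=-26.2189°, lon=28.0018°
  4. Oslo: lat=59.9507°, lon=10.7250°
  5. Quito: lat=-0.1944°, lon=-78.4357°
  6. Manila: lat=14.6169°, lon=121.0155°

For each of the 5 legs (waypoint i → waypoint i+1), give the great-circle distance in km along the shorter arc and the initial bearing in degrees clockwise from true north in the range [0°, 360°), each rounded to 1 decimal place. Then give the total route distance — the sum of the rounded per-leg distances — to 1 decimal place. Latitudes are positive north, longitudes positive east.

Leg 1: φ1=-0.6032294, φ2=1.1189829, Δφ=1.7222124, Δλ=0.6358304 rad; a=sin²(Δφ/2)+cosφ1·cosφ2·sin²(Δλ/2)=0.6105500818; c=2·atan2(√a, √(1-a))=1.793738736; dist=6371·c=11427.909 ≈ 11427.9 km; running total=11427.9 km
Leg 1 bearing: y=sinΔλ·cosφ2=0.25927172, x=cosφ1·sinφ2-sinφ1·cosφ2·cosΔλ=0.94015578; θ=atan2(y, x)=15.4175° ≈ 15.4°
Leg 2: φ1=1.1189829, φ2=-0.4576061, Δφ=-1.5765891, Δλ=0.8720031 rad; a=sin²(Δφ/2)+cosφ1·cosφ2·sin²(Δλ/2)=0.5727531435; c=2·atan2(√a, √(1-a))=1.716821013; dist=6371·c=10937.867 ≈ 10937.9 km; running total=22365.8 km
Leg 2 bearing: y=sinΔλ·cosφ2=0.68684659, x=cosφ1·sinφ2-sinφ1·cosφ2·cosΔλ=-0.71208825; θ=atan2(y, x)=136.0337° ≈ 136.0°
Leg 3: φ1=-0.4576061, φ2=1.0463371, Δφ=1.5039432, Δλ=-0.3015370 rad; a=sin²(Δφ/2)+cosφ1·cosφ2·sin²(Δλ/2)=0.4767326018; c=2·atan2(√a, √(1-a))=1.524244719; dist=6371·c=9710.963 ≈ 9711.0 km; running total=32076.8 km
Leg 3 bearing: y=sinΔλ·cosφ2=-0.14871538, x=cosφ1·sinφ2-sinφ1·cosφ2·cosΔλ=0.98778452; θ=atan2(y, x)=-8.5618° <0 so +360° → 351.4382° ≈ 351.4°
Leg 4: φ1=1.0463371, φ2=-0.0033929, Δφ=-1.0497300, Δλ=-1.5561478 rad; a=sin²(Δφ/2)+cosφ1·cosφ2·sin²(Δλ/2)=0.4978010030; c=2·atan2(√a, √(1-a))=1.566398319; dist=6371·c=9979.524 ≈ 9979.5 km; running total=42056.3 km
Leg 4 bearing: y=sinΔλ·cosφ2=-0.99988696, x=cosφ1·sinφ2-sinφ1·cosφ2·cosΔλ=-0.01437817; θ=atan2(y, x)=-90.8238° <0 so +360° → 269.1762° ≈ 269.2°
Leg 5: φ1=-0.0033929, φ2=0.2551130, Δφ=0.2585060, Δλ=3.4810801 rad; a=sin²(Δφ/2)+cosφ1·cosφ2·sin²(Δλ/2)=0.9566292168; c=2·atan2(√a, √(1-a))=2.722008516; dist=6371·c=17341.916 ≈ 17341.9 km; running total=59398.2 km
Leg 5 bearing: y=sinΔλ·cosφ2=-0.32222613, x=cosφ1·sinφ2-sinφ1·cosφ2·cosΔλ=0.24925761; θ=atan2(y, x)=-52.2763° <0 so +360° → 307.7237° ≈ 307.7°

Leg 1: dist=11427.9 km, bearing=15.4°
Leg 2: dist=10937.9 km, bearing=136.0°
Leg 3: dist=9711.0 km, bearing=351.4°
Leg 4: dist=9979.5 km, bearing=269.2°
Leg 5: dist=17341.9 km, bearing=307.7°
Total: 59398.2 km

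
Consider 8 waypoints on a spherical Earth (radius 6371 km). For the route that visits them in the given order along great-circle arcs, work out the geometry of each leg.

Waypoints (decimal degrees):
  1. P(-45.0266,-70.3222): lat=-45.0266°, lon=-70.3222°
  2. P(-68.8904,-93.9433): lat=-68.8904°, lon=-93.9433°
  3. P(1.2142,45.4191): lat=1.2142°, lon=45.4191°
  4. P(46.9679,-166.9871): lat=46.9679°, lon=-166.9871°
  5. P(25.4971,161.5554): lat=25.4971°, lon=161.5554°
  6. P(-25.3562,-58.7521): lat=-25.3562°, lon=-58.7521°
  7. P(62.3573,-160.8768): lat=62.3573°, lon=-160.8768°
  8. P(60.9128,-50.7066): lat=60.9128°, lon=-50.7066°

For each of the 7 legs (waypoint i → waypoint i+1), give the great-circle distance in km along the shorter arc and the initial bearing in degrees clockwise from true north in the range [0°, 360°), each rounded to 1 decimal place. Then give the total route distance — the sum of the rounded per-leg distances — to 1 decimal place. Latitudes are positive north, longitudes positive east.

Leg 1: dist=2971.6 km, bearing=198.7°
Leg 2: dist=11902.1 km, bearing=137.1°
Leg 3: dist=13798.4 km, bearing=26.2°
Leg 4: dist=3652.9 km, bearing=240.3°
Leg 5: dist=15983.2 km, bearing=98.7°
Leg 6: dist=13106.2 km, bearing=329.1°
Leg 7: dist=5099.8 km, bearing=39.5°
Total: 66514.2 km

Leg 1: φ1=-0.7858624, φ2=-1.2023643, Δφ=-0.4165019, Δλ=-0.4122660 rad; a=sin²(Δφ/2)+cosφ1·cosφ2·sin²(Δλ/2)=0.0534087691; c=2·atan2(√a, √(1-a))=0.466423208; dist=6371·c=2971.582 ≈ 2971.6 km; running total=2971.6 km
Leg 1 bearing: y=sinΔλ·cosφ2=-0.14430848, x=cosφ1·sinφ2-sinφ1·cosφ2·cosΔλ=-0.42591097; θ=atan2(y, x)=-161.2824° <0 so +360° → 198.7176° ≈ 198.7°
Leg 2: φ1=-1.2023643, φ2=0.0211918, Δφ=1.2235561, Δλ=2.4323327 rad; a=sin²(Δφ/2)+cosφ1·cosφ2·sin²(Δλ/2)=0.6465034459; c=2·atan2(√a, √(1-a))=1.868166577; dist=6371·c=11902.089 ≈ 11902.1 km; running total=14873.7 km
Leg 2 bearing: y=sinΔλ·cosφ2=0.65112611, x=cosφ1·sinφ2-sinφ1·cosφ2·cosΔλ=-0.70012981; θ=atan2(y, x)=137.0769° ≈ 137.1°
Leg 3: φ1=0.0211918, φ2=0.8197445, Δφ=0.7985527, Δλ=-3.7071875 rad; a=sin²(Δφ/2)+cosφ1·cosφ2·sin²(Δλ/2)=0.7802588789; c=2·atan2(√a, √(1-a))=2.165807198; dist=6371·c=13798.358 ≈ 13798.4 km; running total=28672.1 km
Leg 3 bearing: y=sinΔλ·cosφ2=0.36571483, x=cosφ1·sinφ2-sinφ1·cosφ2·cosΔλ=0.74301582; θ=atan2(y, x)=26.2066° ≈ 26.2°
Leg 4: φ1=0.8197445, φ2=0.4450083, Δφ=-0.3747362, Δλ=5.7341484 rad; a=sin²(Δφ/2)+cosφ1·cosφ2·sin²(Δλ/2)=0.0799614675; c=2·atan2(√a, √(1-a))=0.573371056; dist=6371·c=3652.947 ≈ 3652.9 km; running total=32325.0 km
Leg 4 bearing: y=sinΔλ·cosφ2=-0.47103991, x=cosφ1·sinφ2-sinφ1·cosφ2·cosΔλ=-0.26905748; θ=atan2(y, x)=-119.7350° <0 so +360° → 240.2650° ≈ 240.3°
Leg 5: φ1=0.4450083, φ2=-0.4425492, Δφ=-0.8875575, Δλ=-3.8450912 rad; a=sin²(Δφ/2)+cosφ1·cosφ2·sin²(Δλ/2)=0.9031738657; c=2·atan2(√a, √(1-a))=2.508746990; dist=6371·c=15983.227 ≈ 15983.2 km; running total=48308.2 km
Leg 5 bearing: y=sinΔλ·cosφ2=0.58457016, x=cosφ1·sinφ2-sinφ1·cosφ2·cosΔλ=-0.08989475; θ=atan2(y, x)=98.7424° ≈ 98.7°
Leg 6: φ1=-0.4425492, φ2=1.0883402, Δφ=1.5308894, Δλ=-1.7824123 rad; a=sin²(Δφ/2)+cosφ1·cosφ2·sin²(Δλ/2)=0.7337126134; c=2·atan2(√a, √(1-a))=2.057172323; dist=6371·c=13106.245 ≈ 13106.2 km; running total=61414.4 km
Leg 6 bearing: y=sinΔλ·cosφ2=-0.45360678, x=cosφ1·sinφ2-sinφ1·cosφ2·cosΔλ=0.75878492; θ=atan2(y, x)=-30.8713° <0 so +360° → 329.1287° ≈ 329.1°
Leg 7: φ1=1.0883402, φ2=1.0631289, Δφ=-0.0252113, Δλ=1.9228327 rad; a=sin²(Δφ/2)+cosφ1·cosφ2·sin²(Δλ/2)=0.1518183789; c=2·atan2(√a, √(1-a))=0.800478685; dist=6371·c=5099.8497 ≈ 5099.8 km; running total=66514.2 km
Leg 7 bearing: y=sinΔλ·cosφ2=0.45632640, x=cosφ1·sinφ2-sinφ1·cosφ2·cosΔλ=0.55393542; θ=atan2(y, x)=39.4814° ≈ 39.5°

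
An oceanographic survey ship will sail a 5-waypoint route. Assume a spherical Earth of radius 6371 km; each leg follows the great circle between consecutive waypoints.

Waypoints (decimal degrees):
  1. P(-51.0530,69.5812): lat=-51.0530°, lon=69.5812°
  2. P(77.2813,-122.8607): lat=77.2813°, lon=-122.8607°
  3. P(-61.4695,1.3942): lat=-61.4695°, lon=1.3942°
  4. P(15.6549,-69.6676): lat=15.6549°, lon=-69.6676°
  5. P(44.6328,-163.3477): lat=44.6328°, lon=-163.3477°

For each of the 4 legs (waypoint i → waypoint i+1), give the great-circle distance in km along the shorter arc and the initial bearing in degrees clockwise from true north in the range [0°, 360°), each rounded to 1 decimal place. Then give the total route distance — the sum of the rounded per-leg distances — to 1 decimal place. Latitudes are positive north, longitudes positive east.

Leg 1: dist=17052.1 km, bearing=6.1°
Leg 2: dist=17388.2 km, bearing=80.1°
Leg 3: dist=10567.7 km, bearing=293.9°
Leg 4: dist=9076.6 km, bearing=314.1°
Total: 54084.6 km

Leg 1: φ1=-0.8910429, φ2=1.3488131, Δφ=2.2398561, Δλ=-3.3587448 rad; a=sin²(Δφ/2)+cosφ1·cosφ2·sin²(Δλ/2)=0.9468949810; c=2·atan2(√a, √(1-a))=2.676522181; dist=6371·c=17052.123 ≈ 17052.1 km; running total=17052.1 km
Leg 1 bearing: y=sinΔλ·cosφ2=0.04743435, x=cosφ1·sinφ2-sinφ1·cosφ2·cosΔλ=0.44597028; θ=atan2(y, x)=6.0713° ≈ 6.1°
Leg 2: φ1=1.3488131, φ2=-1.0728452, Δφ=-2.4216583, Δλ=2.1686571 rad; a=sin²(Δφ/2)+cosφ1·cosφ2·sin²(Δλ/2)=0.9580977263; c=2·atan2(√a, √(1-a))=2.729277322; dist=6371·c=17388.226 ≈ 17388.2 km; running total=34440.3 km
Leg 2 bearing: y=sinΔλ·cosφ2=0.39477819, x=cosφ1·sinφ2-sinφ1·cosφ2·cosΔλ=0.06881916; θ=atan2(y, x)=80.1114° ≈ 80.1°
Leg 3: φ1=-1.0728452, φ2=0.2732295, Δφ=1.3460747, Δλ=-1.2402624 rad; a=sin²(Δφ/2)+cosφ1·cosφ2·sin²(Δλ/2)=0.5439056040; c=2·atan2(√a, √(1-a))=1.658720778; dist=6371·c=10567.710 ≈ 10567.7 km; running total=45008.0 km
Leg 3 bearing: y=sinΔλ·cosφ2=-0.91078165, x=cosφ1·sinφ2-sinφ1·cosφ2·cosΔλ=0.40344266; θ=atan2(y, x)=-66.1084° <0 so +360° → 293.8916° ≈ 293.9°
Leg 4: φ1=0.2732295, φ2=0.7789893, Δφ=0.5057598, Δλ=-1.6350262 rad; a=sin²(Δφ/2)+cosφ1·cosφ2·sin²(Δλ/2)=0.4272004765; c=2·atan2(√a, √(1-a))=1.424677882; dist=6371·c=9076.623 ≈ 9076.6 km; running total=54084.6 km
Leg 4 bearing: y=sinΔλ·cosφ2=-0.71015658, x=cosφ1·sinφ2-sinφ1·cosφ2·cosΔλ=0.68882403; θ=atan2(y, x)=-45.8736° <0 so +360° → 314.1264° ≈ 314.1°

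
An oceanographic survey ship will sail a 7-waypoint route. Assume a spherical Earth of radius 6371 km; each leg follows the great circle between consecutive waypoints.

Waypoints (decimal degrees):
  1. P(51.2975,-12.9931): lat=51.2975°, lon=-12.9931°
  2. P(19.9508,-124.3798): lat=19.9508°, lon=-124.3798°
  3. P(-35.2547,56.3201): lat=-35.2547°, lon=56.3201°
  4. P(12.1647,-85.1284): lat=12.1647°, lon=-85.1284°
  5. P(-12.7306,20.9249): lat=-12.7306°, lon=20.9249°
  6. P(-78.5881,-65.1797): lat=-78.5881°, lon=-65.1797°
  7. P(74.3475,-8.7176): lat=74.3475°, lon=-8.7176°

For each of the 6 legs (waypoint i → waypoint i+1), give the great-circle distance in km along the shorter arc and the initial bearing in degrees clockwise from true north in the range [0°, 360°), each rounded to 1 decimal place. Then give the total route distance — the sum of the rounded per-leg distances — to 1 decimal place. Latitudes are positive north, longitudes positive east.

Leg 1: φ1=0.8953103, φ2=0.3482071, Δφ=-0.5471031, Δλ=-1.9440647 rad; a=sin²(Δφ/2)+cosφ1·cosφ2·sin²(Δλ/2)=0.4740230059; c=2·atan2(√a, √(1-a))=1.518818938; dist=6371·c=9676.395 ≈ 9676.4 km; running total=9676.4 km
Leg 1 bearing: y=sinΔλ·cosφ2=-0.87525899, x=cosφ1·sinφ2-sinφ1·cosφ2·cosΔλ=0.48085598; θ=atan2(y, x)=-61.2162° <0 so +360° → 298.7838° ≈ 298.8°
Leg 2: φ1=0.3482071, φ2=-0.6153106, Δφ=-0.9635177, Δλ=3.1538082 rad; a=sin²(Δφ/2)+cosφ1·cosφ2·sin²(Δλ/2)=0.9822410930; c=2·atan2(√a, √(1-a))=2.874272318; dist=6371·c=18311.989 ≈ 18312.0 km; running total=27988.4 km
Leg 2 bearing: y=sinΔλ·cosφ2=-0.00997491, x=cosφ1·sinφ2-sinφ1·cosφ2·cosΔλ=-0.26395949; θ=atan2(y, x)=-177.8358° <0 so +360° → 182.1642° ≈ 182.2°
Leg 3: φ1=-0.6153106, φ2=0.2123141, Δφ=0.8276247, Δλ=-2.4687420 rad; a=sin²(Δφ/2)+cosφ1·cosφ2·sin²(Δλ/2)=0.8729540987; c=2·atan2(√a, √(1-a))=2.412693689; dist=6371·c=15371.271 ≈ 15371.3 km; running total=43359.7 km
Leg 3 bearing: y=sinΔλ·cosφ2=-0.60922404, x=cosφ1·sinφ2-sinφ1·cosφ2·cosΔλ=-0.26919702; θ=atan2(y, x)=-113.8391° <0 so +360° → 246.1609° ≈ 246.2°
Leg 4: φ1=0.2123141, φ2=-0.2221909, Δφ=-0.4345050, Δλ=1.8509793 rad; a=sin²(Δφ/2)+cosφ1·cosφ2·sin²(Δλ/2)=0.6550566009; c=2·atan2(√a, √(1-a))=1.886108429; dist=6371·c=12016.397 ≈ 12016.4 km; running total=55376.1 km
Leg 4 bearing: y=sinΔλ·cosφ2=0.93738047, x=cosφ1·sinφ2-sinφ1·cosφ2·cosΔλ=-0.15858010; θ=atan2(y, x)=99.6020° ≈ 99.6°
Leg 5: φ1=-0.2221909, φ2=-1.3716211, Δφ=-1.1494302, Δλ=-1.5028088 rad; a=sin²(Δφ/2)+cosφ1·cosφ2·sin²(Δλ/2)=0.3854390885; c=2·atan2(√a, √(1-a))=1.339620917; dist=6371·c=8534.725 ≈ 8534.7 km; running total=63910.8 km
Leg 5 bearing: y=sinΔλ·cosφ2=-0.19740382, x=cosφ1·sinφ2-sinφ1·cosφ2·cosΔλ=-0.95317098; θ=atan2(y, x)=-168.2993° <0 so +360° → 191.7007° ≈ 191.7°
Leg 6: φ1=-1.3716211, φ2=1.2976087, Δφ=2.6692298, Δλ=0.9854495 rad; a=sin²(Δφ/2)+cosφ1·cosφ2·sin²(Δλ/2)=0.9571926668; c=2·atan2(√a, √(1-a))=2.724783359; dist=6371·c=17359.595 ≈ 17359.6 km; running total=81270.4 km
Leg 6 bearing: y=sinΔλ·cosφ2=0.22488572, x=cosφ1·sinφ2-sinφ1·cosφ2·cosΔλ=0.33663909; θ=atan2(y, x)=33.7442° ≈ 33.7°

Leg 1: dist=9676.4 km, bearing=298.8°
Leg 2: dist=18312.0 km, bearing=182.2°
Leg 3: dist=15371.3 km, bearing=246.2°
Leg 4: dist=12016.4 km, bearing=99.6°
Leg 5: dist=8534.7 km, bearing=191.7°
Leg 6: dist=17359.6 km, bearing=33.7°
Total: 81270.4 km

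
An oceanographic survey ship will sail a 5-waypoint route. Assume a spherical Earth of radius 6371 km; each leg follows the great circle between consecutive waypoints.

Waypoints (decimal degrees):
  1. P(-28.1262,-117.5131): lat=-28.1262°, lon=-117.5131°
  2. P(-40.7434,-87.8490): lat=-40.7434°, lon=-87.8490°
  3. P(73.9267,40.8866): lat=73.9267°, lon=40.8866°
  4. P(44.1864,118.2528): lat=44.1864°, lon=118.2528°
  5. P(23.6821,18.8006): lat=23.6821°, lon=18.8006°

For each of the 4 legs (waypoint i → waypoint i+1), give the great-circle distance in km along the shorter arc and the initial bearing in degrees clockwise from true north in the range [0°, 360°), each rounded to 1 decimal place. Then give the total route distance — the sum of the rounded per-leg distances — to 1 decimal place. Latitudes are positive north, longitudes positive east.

Leg 1: φ1=-0.4908948, φ2=-0.7111065, Δφ=-0.2202117, Δλ=0.5177362 rad; a=sin²(Δφ/2)+cosφ1·cosφ2·sin²(Δλ/2)=0.0558590659; c=2·atan2(√a, √(1-a))=0.477205568; dist=6371·c=3040.277 ≈ 3040.3 km; running total=3040.3 km
Leg 1 bearing: y=sinΔλ·cosφ2=0.37496696, x=cosφ1·sinφ2-sinφ1·cosφ2·cosΔλ=-0.26524536; θ=atan2(y, x)=125.2749° ≈ 125.3°
Leg 2: φ1=-0.7111065, φ2=1.2902643, Δφ=2.0013708, Δλ=2.2468601 rad; a=sin²(Δφ/2)+cosφ1·cosφ2·sin²(Δλ/2)=0.8792072064; c=2·atan2(√a, √(1-a))=2.431673256; dist=6371·c=15492.190 ≈ 15492.2 km; running total=18532.5 km
Leg 2 bearing: y=sinΔλ·cosφ2=0.21596774, x=cosφ1·sinφ2-sinφ1·cosφ2·cosΔλ=0.61495163; θ=atan2(y, x)=19.3510° ≈ 19.4°
Leg 3: φ1=1.2902643, φ2=0.7711982, Δφ=-0.5190662, Δλ=1.3502949 rad; a=sin²(Δφ/2)+cosφ1·cosφ2·sin²(Δλ/2)=0.1434142690; c=2·atan2(√a, √(1-a))=0.776784203; dist=6371·c=4948.892 ≈ 4948.9 km; running total=23481.4 km
Leg 3 bearing: y=sinΔλ·cosφ2=0.69971416, x=cosφ1·sinφ2-sinφ1·cosφ2·cosΔλ=0.04226779; θ=atan2(y, x)=86.5431° ≈ 86.5°
Leg 4: φ1=0.7711982, φ2=0.4133306, Δφ=-0.3578675, Δλ=-1.7357683 rad; a=sin²(Δφ/2)+cosφ1·cosφ2·sin²(Δλ/2)=0.4139442679; c=2·atan2(√a, √(1-a))=1.397823607; dist=6371·c=8905.534 ≈ 8905.5 km; running total=32386.9 km
Leg 4 bearing: y=sinΔλ·cosφ2=-0.90335442, x=cosφ1·sinφ2-sinφ1·cosφ2·cosΔλ=0.39284657; θ=atan2(y, x)=-66.4970° <0 so +360° → 293.5030° ≈ 293.5°

Leg 1: dist=3040.3 km, bearing=125.3°
Leg 2: dist=15492.2 km, bearing=19.4°
Leg 3: dist=4948.9 km, bearing=86.5°
Leg 4: dist=8905.5 km, bearing=293.5°
Total: 32386.9 km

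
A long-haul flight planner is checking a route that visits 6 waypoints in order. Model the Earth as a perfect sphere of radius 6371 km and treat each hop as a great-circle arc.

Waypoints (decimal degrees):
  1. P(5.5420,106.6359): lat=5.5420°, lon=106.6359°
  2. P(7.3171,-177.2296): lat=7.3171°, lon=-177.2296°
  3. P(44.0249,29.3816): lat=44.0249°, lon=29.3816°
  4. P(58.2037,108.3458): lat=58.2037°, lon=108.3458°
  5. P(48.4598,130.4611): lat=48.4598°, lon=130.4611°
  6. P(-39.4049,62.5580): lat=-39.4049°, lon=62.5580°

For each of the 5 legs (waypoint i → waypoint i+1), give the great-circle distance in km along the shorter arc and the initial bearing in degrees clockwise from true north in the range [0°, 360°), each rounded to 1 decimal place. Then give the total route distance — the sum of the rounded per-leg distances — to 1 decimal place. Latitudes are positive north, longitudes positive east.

Leg 1: dist=8405.1 km, bearing=83.8°
Leg 2: dist=13711.1 km, bearing=337.3°
Leg 3: dist=5388.0 km, bearing=43.7°
Leg 4: dist=1811.1 km, bearing=117.1°
Leg 5: dist=11831.5 km, bearing=228.3°
Total: 41146.8 km

Leg 1: φ1=0.0967261, φ2=0.1277075, Δφ=0.0309813, Δλ=-4.9543876 rad; a=sin²(Δφ/2)+cosφ1·cosφ2·sin²(Δλ/2)=0.3755595982; c=2·atan2(√a, √(1-a))=1.319271801; dist=6371·c=8405.081 ≈ 8405.1 km; running total=8405.1 km
Leg 1 bearing: y=sinΔλ·cosφ2=0.96295473, x=cosφ1·sinφ2-sinφ1·cosφ2·cosΔλ=0.10381012; θ=atan2(y, x)=83.8471° ≈ 83.8°
Leg 2: φ1=0.1277075, φ2=0.7683795, Δφ=0.6406720, Δλ=3.6060457 rad; a=sin²(Δφ/2)+cosφ1·cosφ2·sin²(Δλ/2)=0.7745603197; c=2·atan2(√a, √(1-a))=2.152108010; dist=6371·c=13711.080 ≈ 13711.1 km; running total=22116.2 km
Leg 2 bearing: y=sinΔλ·cosφ2=-0.32208140, x=cosφ1·sinφ2-sinφ1·cosφ2·cosΔλ=0.77118746; θ=atan2(y, x)=-22.6675° <0 so +360° → 337.3325° ≈ 337.3°
Leg 3: φ1=0.7683795, φ2=1.0158462, Δφ=0.2474667, Δλ=1.3781853 rad; a=sin²(Δφ/2)+cosφ1·cosφ2·sin²(Δλ/2)=0.1684015327; c=2·atan2(√a, √(1-a))=0.845714170; dist=6371·c=5388.045 ≈ 5388.0 km; running total=27504.2 km
Leg 3 bearing: y=sinΔλ·cosφ2=0.51715734, x=cosφ1·sinφ2-sinφ1·cosφ2·cosΔλ=0.54103430; θ=atan2(y, x)=43.7074° ≈ 43.7°
Leg 4: φ1=1.0158462, φ2=0.8457831, Δφ=-0.1700631, Δλ=0.3859848 rad; a=sin²(Δφ/2)+cosφ1·cosφ2·sin²(Δλ/2)=0.0200664013; c=2·atan2(√a, √(1-a))=0.284268019; dist=6371·c=1811.072 ≈ 1811.1 km; running total=29315.3 km
Leg 4 bearing: y=sinΔλ·cosφ2=0.24965544, x=cosφ1·sinφ2-sinφ1·cosφ2·cosΔλ=-0.12777763; θ=atan2(y, x)=117.1041° ≈ 117.1°
Leg 5: φ1=0.8457831, φ2=-0.6877452, Δφ=-1.5335283, Δλ=-1.1851327 rad; a=sin²(Δφ/2)+cosφ1·cosφ2·sin²(Δλ/2)=0.6411940845; c=2·atan2(√a, √(1-a))=1.857079018; dist=6371·c=11831.450 ≈ 11831.5 km; running total=41146.8 km
Leg 5 bearing: y=sinΔλ·cosφ2=-0.71592521, x=cosφ1·sinφ2-sinφ1·cosφ2·cosΔλ=-0.63852018; θ=atan2(y, x)=-131.7292° <0 so +360° → 228.2708° ≈ 228.3°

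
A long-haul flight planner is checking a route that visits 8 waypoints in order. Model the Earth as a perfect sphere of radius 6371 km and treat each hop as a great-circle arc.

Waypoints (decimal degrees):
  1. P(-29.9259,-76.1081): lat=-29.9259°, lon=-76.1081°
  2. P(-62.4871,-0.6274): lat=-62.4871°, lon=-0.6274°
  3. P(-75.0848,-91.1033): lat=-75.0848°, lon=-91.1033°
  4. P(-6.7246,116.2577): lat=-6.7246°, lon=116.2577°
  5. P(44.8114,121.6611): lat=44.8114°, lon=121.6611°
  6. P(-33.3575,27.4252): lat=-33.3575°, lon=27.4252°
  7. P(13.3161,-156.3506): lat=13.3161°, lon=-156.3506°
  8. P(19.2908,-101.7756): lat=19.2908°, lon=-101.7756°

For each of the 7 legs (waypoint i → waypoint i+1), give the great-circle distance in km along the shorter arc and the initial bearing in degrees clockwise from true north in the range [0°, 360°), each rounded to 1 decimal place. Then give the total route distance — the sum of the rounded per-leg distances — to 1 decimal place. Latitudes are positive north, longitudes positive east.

Leg 1: dist=6351.8 km, bearing=147.8°
Leg 2: dist=3461.0 km, bearing=209.9°
Leg 3: dist=10734.6 km, bearing=207.3°
Leg 4: dist=5756.0 km, bearing=4.9°
Leg 5: dist=12848.6 km, bearing=247.4°
Leg 6: dist=17754.0 km, bearing=169.4°
Leg 7: dist=5840.0 km, bearing=75.7°
Total: 62746.0 km

Leg 1: φ1=-0.5223055, φ2=-1.0906056, Δφ=-0.5683001, Δλ=1.3173867 rad; a=sin²(Δφ/2)+cosφ1·cosφ2·sin²(Δλ/2)=0.2285841331; c=2·atan2(√a, √(1-a))=0.996991129; dist=6371·c=6351.830 ≈ 6351.8 km; running total=6351.8 km
Leg 1 bearing: y=sinΔλ·cosφ2=0.44719518, x=cosφ1·sinφ2-sinφ1·cosφ2·cosΔλ=-0.71087986; θ=atan2(y, x)=147.8271° ≈ 147.8°
Leg 2: φ1=-1.0906056, φ2=-1.3104770, Δφ=-0.2198713, Δλ=-1.5791023 rad; a=sin²(Δφ/2)+cosφ1·cosφ2·sin²(Δλ/2)=0.0719812727; c=2·atan2(√a, √(1-a))=0.543241794; dist=6371·c=3460.993 ≈ 3461.0 km; running total=9812.8 km
Leg 2 bearing: y=sinΔλ·cosφ2=-0.25738028, x=cosφ1·sinφ2-sinφ1·cosφ2·cosΔλ=-0.44828035; θ=atan2(y, x)=-150.1377° <0 so +360° → 209.8623° ≈ 209.9°
Leg 3: φ1=-1.3104770, φ2=-0.1173664, Δφ=1.1931106, Δλ=3.6191322 rad; a=sin²(Δφ/2)+cosφ1·cosφ2·sin²(Δλ/2)=0.5569350559; c=2·atan2(√a, √(1-a))=1.684913966; dist=6371·c=10734.587 ≈ 10734.6 km; running total=20547.4 km
Leg 3 bearing: y=sinΔλ·cosφ2=-0.45643356, x=cosφ1·sinφ2-sinφ1·cosφ2·cosΔλ=-0.88244093; θ=atan2(y, x)=-152.6502° <0 so +360° → 207.3498° ≈ 207.3°
Leg 4: φ1=-0.1173664, φ2=0.7821065, Δφ=0.8994729, Δλ=0.0943071 rad; a=sin²(Δφ/2)+cosφ1·cosφ2·sin²(Δλ/2)=0.1905539835; c=2·atan2(√a, √(1-a))=0.903464976; dist=6371·c=5755.975 ≈ 5756.0 km; running total=26303.4 km
Leg 4 bearing: y=sinΔλ·cosφ2=0.06680522, x=cosφ1·sinφ2-sinφ1·cosφ2·cosΔλ=0.78263000; θ=atan2(y, x)=4.8789° ≈ 4.9°
Leg 5: φ1=0.7821065, φ2=-0.5821982, Δφ=-1.3643047, Δλ=-1.6447267 rad; a=sin²(Δφ/2)+cosφ1·cosφ2·sin²(Δλ/2)=0.7156483688; c=2·atan2(√a, √(1-a))=2.016725901; dist=6371·c=12848.561 ≈ 12848.6 km; running total=39152.0 km
Leg 5 bearing: y=sinΔλ·cosφ2=-0.83297437, x=cosφ1·sinφ2-sinφ1·cosφ2·cosΔλ=-0.34660759; θ=atan2(y, x)=-112.5926° <0 so +360° → 247.4074° ≈ 247.4°
Leg 6: φ1=-0.5821982, φ2=0.2324098, Δφ=0.8146080, Δλ=-3.2074928 rad; a=sin²(Δφ/2)+cosφ1·cosφ2·sin²(Δλ/2)=0.9688404788; c=2·atan2(√a, √(1-a))=2.786691832; dist=6371·c=17754.014 ≈ 17754.0 km; running total=56906.0 km
Leg 6 bearing: y=sinΔλ·cosφ2=0.06408196, x=cosφ1·sinφ2-sinφ1·cosφ2·cosΔλ=-0.34153759; θ=atan2(y, x)=169.3733° ≈ 169.4°
Leg 7: φ1=0.2324098, φ2=0.3366880, Δφ=0.1042782, Δλ=0.9525134 rad; a=sin²(Δφ/2)+cosφ1·cosφ2·sin²(Δλ/2)=0.1957631492; c=2·atan2(√a, √(1-a))=0.916660479; dist=6371·c=5840.044 ≈ 5840.0 km; running total=62746.0 km
Leg 7 bearing: y=sinΔλ·cosφ2=0.76912300, x=cosφ1·sinφ2-sinφ1·cosφ2·cosΔλ=0.19547268; θ=atan2(y, x)=75.7402° ≈ 75.7°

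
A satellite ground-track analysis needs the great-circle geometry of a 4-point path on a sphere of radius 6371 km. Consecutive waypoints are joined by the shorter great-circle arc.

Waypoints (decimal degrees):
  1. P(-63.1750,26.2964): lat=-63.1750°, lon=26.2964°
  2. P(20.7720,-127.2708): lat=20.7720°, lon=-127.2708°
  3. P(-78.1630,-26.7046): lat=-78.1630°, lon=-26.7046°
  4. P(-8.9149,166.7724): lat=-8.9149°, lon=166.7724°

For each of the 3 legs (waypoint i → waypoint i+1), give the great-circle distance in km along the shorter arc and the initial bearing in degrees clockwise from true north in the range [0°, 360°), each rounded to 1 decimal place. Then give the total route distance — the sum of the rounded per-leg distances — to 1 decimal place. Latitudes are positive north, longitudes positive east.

Leg 1: φ1=-1.1026118, φ2=0.3625398, Δφ=1.4651515, Δλ=-2.6802533 rad; a=sin²(Δφ/2)+cosφ1·cosφ2·sin²(Δλ/2)=0.8471548985; c=2·atan2(√a, √(1-a))=2.338256737; dist=6371·c=14897.034 ≈ 14897.0 km; running total=14897.0 km
Leg 1 bearing: y=sinΔλ·cosφ2=-0.41621286, x=cosφ1·sinφ2-sinφ1·cosφ2·cosΔλ=-0.58711222; θ=atan2(y, x)=-144.6666° <0 so +360° → 215.3334° ≈ 215.3°
Leg 2: φ1=0.3625398, φ2=-1.3642017, Δφ=-1.7267415, Δλ=1.7552113 rad; a=sin²(Δφ/2)+cosφ1·cosφ2·sin²(Δλ/2)=0.6911390748; c=2·atan2(√a, √(1-a))=1.963056773; dist=6371·c=12506.635 ≈ 12506.6 km; running total=27403.6 km
Leg 2 bearing: y=sinΔλ·cosφ2=0.20164992, x=cosφ1·sinφ2-sinφ1·cosφ2·cosΔλ=-0.90177643; θ=atan2(y, x)=167.3952° ≈ 167.4°
Leg 3: φ1=-1.3642017, φ2=-0.1555944, Δφ=1.2086073, Δλ=3.3768107 rad; a=sin²(Δφ/2)+cosφ1·cosφ2·sin²(Δλ/2)=0.5226989481; c=2·atan2(√a, √(1-a))=1.616209831; dist=6371·c=10296.873 ≈ 10296.9 km; running total=37700.5 km
Leg 3 bearing: y=sinΔλ·cosφ2=-0.23023961, x=cosφ1·sinφ2-sinφ1·cosφ2·cosΔλ=-0.97207446; θ=atan2(y, x)=-166.6748° <0 so +360° → 193.3252° ≈ 193.3°

Leg 1: dist=14897.0 km, bearing=215.3°
Leg 2: dist=12506.6 km, bearing=167.4°
Leg 3: dist=10296.9 km, bearing=193.3°
Total: 37700.5 km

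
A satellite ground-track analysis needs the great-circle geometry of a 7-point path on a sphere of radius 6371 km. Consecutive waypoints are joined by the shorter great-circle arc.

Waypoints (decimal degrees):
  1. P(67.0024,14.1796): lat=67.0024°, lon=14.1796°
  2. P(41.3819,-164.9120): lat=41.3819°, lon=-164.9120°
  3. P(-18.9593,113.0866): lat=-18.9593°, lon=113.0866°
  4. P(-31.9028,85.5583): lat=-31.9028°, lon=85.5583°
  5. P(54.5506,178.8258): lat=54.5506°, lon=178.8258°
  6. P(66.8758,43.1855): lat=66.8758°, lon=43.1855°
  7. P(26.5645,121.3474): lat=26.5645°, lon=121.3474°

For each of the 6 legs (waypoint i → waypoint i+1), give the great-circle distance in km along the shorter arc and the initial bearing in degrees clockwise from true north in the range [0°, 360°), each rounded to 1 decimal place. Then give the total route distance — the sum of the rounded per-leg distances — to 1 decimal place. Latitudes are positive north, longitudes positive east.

Leg 1: φ1=1.1694125, φ2=0.7222504, Δφ=-0.4471621, Δλ=-3.1257381 rad; a=sin²(Δφ/2)+cosφ1·cosφ2·sin²(Δλ/2)=0.3422870700; c=2·atan2(√a, √(1-a))=1.249890937; dist=6371·c=7963.055 ≈ 7963.1 km; running total=7963.1 km
Leg 1 bearing: y=sinΔλ·cosφ2=-0.01189550, x=cosφ1·sinφ2-sinφ1·cosφ2·cosΔλ=0.94887566; θ=atan2(y, x)=-0.7182° <0 so +360° → 359.2818° ≈ 359.3°
Leg 2: φ1=0.7222504, φ2=-0.3309022, Δφ=-1.0531526, Δλ=4.8519909 rad; a=sin²(Δφ/2)+cosφ1·cosφ2·sin²(Δλ/2)=0.5580193703; c=2·atan2(√a, √(1-a))=1.687097068; dist=6371·c=10748.495 ≈ 10748.5 km; running total=18711.6 km
Leg 2 bearing: y=sinΔλ·cosφ2=-0.93654885, x=cosφ1·sinφ2-sinφ1·cosφ2·cosΔλ=-0.33077373; θ=atan2(y, x)=-109.4524° <0 so +360° → 250.5476° ≈ 250.5°
Leg 3: φ1=-0.3309022, φ2=-0.5568089, Δφ=-0.2259067, Δλ=-0.4804595 rad; a=sin²(Δφ/2)+cosφ1·cosφ2·sin²(Δλ/2)=0.0581548405; c=2·atan2(√a, √(1-a))=0.487107782; dist=6371·c=3103.364 ≈ 3103.4 km; running total=21815.0 km
Leg 3 bearing: y=sinΔλ·cosφ2=-0.39237147, x=cosφ1·sinφ2-sinφ1·cosφ2·cosΔλ=-0.25521766; θ=atan2(y, x)=-123.0420° <0 so +360° → 236.9580° ≈ 237.0°
Leg 4: φ1=-0.5568089, φ2=0.9520876, Δφ=1.5088965, Δλ=1.6278250 rad; a=sin²(Δφ/2)+cosφ1·cosφ2·sin²(Δλ/2)=0.7292893636; c=2·atan2(√a, √(1-a))=2.047191509; dist=6371·c=13042.657 ≈ 13042.7 km; running total=34857.7 km
Leg 4 bearing: y=sinΔλ·cosφ2=0.57904088, x=cosφ1·sinφ2-sinφ1·cosφ2·cosΔλ=0.67410475; θ=atan2(y, x)=40.6618° ≈ 40.7°
Leg 5: φ1=0.9520876, φ2=1.1672029, Δφ=0.2151153, Δλ=-2.3673698 rad; a=sin²(Δφ/2)+cosφ1·cosφ2·sin²(Δλ/2)=0.2068366783; c=2·atan2(√a, √(1-a))=0.944279557; dist=6371·c=6016.005 ≈ 6016.0 km; running total=40873.7 km
Leg 5 bearing: y=sinΔλ·cosφ2=-0.27457827, x=cosφ1·sinφ2-sinφ1·cosφ2·cosΔλ=0.76212062; θ=atan2(y, x)=-19.8132° <0 so +360° → 340.1868° ≈ 340.2°
Leg 6: φ1=1.1672029, φ2=0.4636380, Δφ=-0.7035649, Δλ=1.3641825 rad; a=sin²(Δφ/2)+cosφ1·cosφ2·sin²(Δλ/2)=0.2583321061; c=2·atan2(√a, √(1-a))=1.066335171; dist=6371·c=6793.621 ≈ 6793.6 km; running total=47667.3 km
Leg 6 bearing: y=sinΔλ·cosφ2=0.87540800, x=cosφ1·sinφ2-sinφ1·cosφ2·cosΔλ=0.00688134; θ=atan2(y, x)=89.5496° ≈ 89.5°

Leg 1: dist=7963.1 km, bearing=359.3°
Leg 2: dist=10748.5 km, bearing=250.5°
Leg 3: dist=3103.4 km, bearing=237.0°
Leg 4: dist=13042.7 km, bearing=40.7°
Leg 5: dist=6016.0 km, bearing=340.2°
Leg 6: dist=6793.6 km, bearing=89.5°
Total: 47667.3 km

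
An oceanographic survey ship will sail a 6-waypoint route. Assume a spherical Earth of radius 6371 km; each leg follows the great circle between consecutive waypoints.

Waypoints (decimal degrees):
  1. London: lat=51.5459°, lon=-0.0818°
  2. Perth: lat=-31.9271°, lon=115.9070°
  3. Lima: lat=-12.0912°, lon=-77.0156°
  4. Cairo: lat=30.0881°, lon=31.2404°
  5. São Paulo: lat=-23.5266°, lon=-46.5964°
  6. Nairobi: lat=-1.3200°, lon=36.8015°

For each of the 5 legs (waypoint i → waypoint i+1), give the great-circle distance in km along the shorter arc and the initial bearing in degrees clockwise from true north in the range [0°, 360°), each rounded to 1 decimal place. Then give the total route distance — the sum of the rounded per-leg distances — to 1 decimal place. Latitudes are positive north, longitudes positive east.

Leg 1: φ1=0.8996457, φ2=-0.5572330, Δφ=-1.4568787, Δλ=2.0243865 rad; a=sin²(Δφ/2)+cosφ1·cosφ2·sin²(Δλ/2)=0.8227108119; c=2·atan2(√a, √(1-a))=2.272371470; dist=6371·c=14477.279 ≈ 14477.3 km; running total=14477.3 km
Leg 1 bearing: y=sinΔλ·cosφ2=0.76289868, x=cosφ1·sinφ2-sinφ1·cosφ2·cosΔλ=-0.03763685; θ=atan2(y, x)=92.8243° ≈ 92.8°
Leg 2: φ1=-0.5572330, φ2=-0.2110313, Δφ=0.3462018, Δλ=-3.3671346 rad; a=sin²(Δφ/2)+cosφ1·cosφ2·sin²(Δλ/2)=0.8490496194; c=2·atan2(√a, √(1-a))=2.343535685; dist=6371·c=14930.666 ≈ 14930.7 km; running total=29408.0 km
Leg 2 bearing: y=sinΔλ·cosφ2=0.21867335, x=cosφ1·sinφ2-sinφ1·cosφ2·cosΔλ=-0.68179133; θ=atan2(y, x)=162.2172° ≈ 162.2°
Leg 3: φ1=-0.2110313, φ2=0.5251364, Δφ=0.7361677, Δλ=1.8894236 rad; a=sin²(Δφ/2)+cosφ1·cosφ2·sin²(Δλ/2)=0.6850262932; c=2·atan2(√a, √(1-a))=1.949861952; dist=6371·c=12422.570 ≈ 12422.6 km; running total=41830.6 km
Leg 3 bearing: y=sinΔλ·cosφ2=0.82170407, x=cosφ1·sinφ2-sinφ1·cosφ2·cosΔλ=0.43343223; θ=atan2(y, x)=62.1893° ≈ 62.2°
Leg 4: φ1=0.5251364, φ2=-0.4106166, Δφ=-0.9357530, Δλ=-1.3585084 rad; a=sin²(Δφ/2)+cosφ1·cosφ2·sin²(Δλ/2)=0.5164831243; c=2·atan2(√a, √(1-a))=1.603768550; dist=6371·c=10217.609 ≈ 10217.6 km; running total=52048.2 km
Leg 4 bearing: y=sinΔλ·cosφ2=-0.89629232, x=cosφ1·sinφ2-sinφ1·cosφ2·cosΔλ=-0.44223671; θ=atan2(y, x)=-116.2620° <0 so +360° → 243.7380° ≈ 243.7°
Leg 5: φ1=-0.4106166, φ2=-0.0230383, Δφ=0.3875783, Δλ=1.4555679 rad; a=sin²(Δφ/2)+cosφ1·cosφ2·sin²(Δλ/2)=0.4427080479; c=2·atan2(√a, √(1-a))=1.455960192; dist=6371·c=9275.922 ≈ 9275.9 km; running total=61324.1 km
Leg 5 bearing: y=sinΔλ·cosφ2=0.99310494, x=cosφ1·sinφ2-sinφ1·cosφ2·cosΔλ=0.02476095; θ=atan2(y, x)=88.5717° ≈ 88.6°

Leg 1: dist=14477.3 km, bearing=92.8°
Leg 2: dist=14930.7 km, bearing=162.2°
Leg 3: dist=12422.6 km, bearing=62.2°
Leg 4: dist=10217.6 km, bearing=243.7°
Leg 5: dist=9275.9 km, bearing=88.6°
Total: 61324.1 km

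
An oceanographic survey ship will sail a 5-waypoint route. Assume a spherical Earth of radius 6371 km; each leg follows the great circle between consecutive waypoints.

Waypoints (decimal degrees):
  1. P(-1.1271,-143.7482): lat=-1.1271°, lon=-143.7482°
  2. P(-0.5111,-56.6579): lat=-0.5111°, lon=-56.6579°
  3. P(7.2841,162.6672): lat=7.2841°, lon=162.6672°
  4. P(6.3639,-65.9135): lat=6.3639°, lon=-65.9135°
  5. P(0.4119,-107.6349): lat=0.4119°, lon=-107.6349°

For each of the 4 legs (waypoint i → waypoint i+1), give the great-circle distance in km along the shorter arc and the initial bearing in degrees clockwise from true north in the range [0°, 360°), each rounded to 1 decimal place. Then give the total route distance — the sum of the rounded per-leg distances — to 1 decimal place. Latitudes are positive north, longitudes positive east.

Leg 1: φ1=-0.0196716, φ2=-0.0089204, Δφ=0.0107512, Δλ=1.5200125 rad; a=sin²(Δφ/2)+cosφ1·cosφ2·sin²(Δλ/2)=0.4745371783; c=2·atan2(√a, √(1-a))=1.519848646; dist=6371·c=9682.956 ≈ 9683.0 km; running total=9683.0 km
Leg 1 bearing: y=sinΔλ·cosφ2=0.99867104, x=cosφ1·sinφ2-sinφ1·cosφ2·cosΔλ=-0.00792007; θ=atan2(y, x)=90.4544° ≈ 90.5°
Leg 2: φ1=-0.0089204, φ2=0.1271315, Δφ=0.1360519, Δλ=3.8279451 rad; a=sin²(Δφ/2)+cosφ1·cosφ2·sin²(Δλ/2)=0.8842101106; c=2·atan2(√a, √(1-a))=2.447165192; dist=6371·c=15590.889 ≈ 15590.9 km; running total=25273.9 km
Leg 2 bearing: y=sinΔλ·cosφ2=-0.62860548, x=cosφ1·sinφ2-sinφ1·cosφ2·cosΔλ=0.11993961; θ=atan2(y, x)=-79.1977° <0 so +360° → 280.8023° ≈ 280.8°
Leg 3: φ1=0.1271315, φ2=0.1110710, Δφ=-0.0160605, Δλ=-3.9894858 rad; a=sin²(Δφ/2)+cosφ1·cosφ2·sin²(Δλ/2)=0.8190640406; c=2·atan2(√a, √(1-a))=2.262860852; dist=6371·c=14416.686 ≈ 14416.7 km; running total=39690.6 km
Leg 3 bearing: y=sinΔλ·cosφ2=0.74526742, x=cosφ1·sinφ2-sinφ1·cosφ2·cosΔλ=0.19331070; θ=atan2(y, x)=75.4588° ≈ 75.5°
Leg 4: φ1=0.1110710, φ2=0.0071890, Δφ=-0.1038820, Δλ=-0.7281758 rad; a=sin²(Δφ/2)+cosφ1·cosφ2·sin²(Δλ/2)=0.1287159731; c=2·atan2(√a, √(1-a))=0.733899845; dist=6371·c=4675.676 ≈ 4675.7 km; running total=44366.3 km
Leg 4 bearing: y=sinΔλ·cosφ2=-0.66549198, x=cosφ1·sinφ2-sinφ1·cosφ2·cosΔλ=-0.07558511; θ=atan2(y, x)=-96.4798° <0 so +360° → 263.5202° ≈ 263.5°

Leg 1: dist=9683.0 km, bearing=90.5°
Leg 2: dist=15590.9 km, bearing=280.8°
Leg 3: dist=14416.7 km, bearing=75.5°
Leg 4: dist=4675.7 km, bearing=263.5°
Total: 44366.3 km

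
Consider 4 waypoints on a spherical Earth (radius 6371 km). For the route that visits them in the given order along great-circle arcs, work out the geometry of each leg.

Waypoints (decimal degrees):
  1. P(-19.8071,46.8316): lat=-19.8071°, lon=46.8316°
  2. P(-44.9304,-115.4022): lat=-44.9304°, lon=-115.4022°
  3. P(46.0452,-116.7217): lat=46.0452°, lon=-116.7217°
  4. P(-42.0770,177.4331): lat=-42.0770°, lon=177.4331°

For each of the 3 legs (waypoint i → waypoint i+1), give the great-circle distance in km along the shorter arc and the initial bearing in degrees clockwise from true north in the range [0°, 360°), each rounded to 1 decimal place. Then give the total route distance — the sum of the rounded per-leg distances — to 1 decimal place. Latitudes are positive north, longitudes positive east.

Leg 1: dist=12594.6 km, bearing=193.6°
Leg 2: dist=10116.9 km, bearing=359.1°
Leg 3: dist=11759.9 km, bearing=224.7°
Total: 34471.4 km

Leg 1: φ1=-0.3456991, φ2=-0.7841834, Δφ=-0.4384843, Δλ=-2.8315140 rad; a=sin²(Δφ/2)+cosφ1·cosφ2·sin²(Δλ/2)=0.6975001755; c=2·atan2(√a, √(1-a))=1.976864560; dist=6371·c=12594.604 ≈ 12594.6 km; running total=12594.6 km
Leg 1 bearing: y=sinΔλ·cosφ2=-0.21602395, x=cosφ1·sinφ2-sinφ1·cosφ2·cosΔλ=-0.89292126; θ=atan2(y, x)=-166.3998° <0 so +360° → 193.6002° ≈ 193.6°
Leg 2: φ1=-0.7841834, φ2=0.8036403, Δφ=1.5878238, Δλ=-0.0230296 rad; a=sin²(Δφ/2)+cosφ1·cosφ2·sin²(Δλ/2)=0.5085784559; c=2·atan2(√a, √(1-a))=1.587954080; dist=6371·c=10116.855 ≈ 10116.9 km; running total=22711.5 km
Leg 2 bearing: y=sinΔλ·cosφ2=-0.01598323, x=cosφ1·sinφ2-sinφ1·cosφ2·cosΔλ=0.99972505; θ=atan2(y, x)=-0.9159° <0 so +360° → 359.0841° ≈ 359.1°
Leg 3: φ1=0.8036403, φ2=-0.7343822, Δφ=-1.5380225, Δλ=5.1339698 rad; a=sin²(Δφ/2)+cosφ1·cosφ2·sin²(Δλ/2)=0.6358009039; c=2·atan2(√a, √(1-a))=1.845853340; dist=6371·c=11759.932 ≈ 11759.9 km; running total=34471.4 km
Leg 3 bearing: y=sinΔλ·cosφ2=-0.67725633, x=cosφ1·sinφ2-sinφ1·cosφ2·cosΔλ=-0.68378090; θ=atan2(y, x)=-135.2747° <0 so +360° → 224.7253° ≈ 224.7°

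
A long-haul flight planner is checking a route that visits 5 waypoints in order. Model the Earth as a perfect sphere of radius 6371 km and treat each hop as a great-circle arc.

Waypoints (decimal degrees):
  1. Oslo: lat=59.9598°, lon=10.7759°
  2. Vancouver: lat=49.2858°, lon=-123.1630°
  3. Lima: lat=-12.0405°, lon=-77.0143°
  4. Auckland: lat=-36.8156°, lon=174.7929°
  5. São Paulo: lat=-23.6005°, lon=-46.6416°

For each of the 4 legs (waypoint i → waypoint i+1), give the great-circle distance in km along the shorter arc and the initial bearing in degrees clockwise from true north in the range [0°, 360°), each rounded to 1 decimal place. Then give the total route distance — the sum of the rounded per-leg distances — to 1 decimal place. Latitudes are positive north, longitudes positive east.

Leg 1: dist=7178.7 km, bearing=328.7°
Leg 2: dist=8174.0 km, bearing=132.6°
Leg 3: dist=10770.4 km, bearing=230.0°
Leg 4: dist=12016.2 km, bearing=140.4°
Total: 38139.3 km

Leg 1: φ1=1.0464959, φ2=0.8601995, Δφ=-0.1862964, Δλ=-2.3376748 rad; a=sin²(Δφ/2)+cosφ1·cosφ2·sin²(Δλ/2)=0.2852125828; c=2·atan2(√a, √(1-a))=1.126774423; dist=6371·c=7178.680 ≈ 7178.7 km; running total=7178.7 km
Leg 1 bearing: y=sinΔλ·cosφ2=-0.46969841, x=cosφ1·sinφ2-sinφ1·cosφ2·cosΔλ=0.77126446; θ=atan2(y, x)=-31.3413° <0 so +360° → 328.6587° ≈ 328.7°
Leg 2: φ1=0.8601995, φ2=-0.2101464, Δφ=-1.0703459, Δλ=0.8054468 rad; a=sin²(Δφ/2)+cosφ1·cosφ2·sin²(Δλ/2)=0.3580800649; c=2·atan2(√a, √(1-a))=1.283000006; dist=6371·c=8173.993 ≈ 8174.0 km; running total=15352.7 km
Leg 2 bearing: y=sinΔλ·cosφ2=0.70527542, x=cosφ1·sinφ2-sinφ1·cosφ2·cosΔλ=-0.64963182; θ=atan2(y, x)=132.6483° ≈ 132.6°
Leg 3: φ1=-0.2101464, φ2=-0.6425534, Δφ=-0.4324071, Δλ=4.3948647 rad; a=sin²(Δφ/2)+cosφ1·cosφ2·sin²(Δλ/2)=0.5597237116; c=2·atan2(√a, √(1-a))=1.690529629; dist=6371·c=10770.364 ≈ 10770.4 km; running total=26123.1 km
Leg 3 bearing: y=sinΔλ·cosφ2=-0.76054887, x=cosφ1·sinφ2-sinφ1·cosφ2·cosΔλ=-0.63819881; θ=atan2(y, x)=-130.0010° <0 so +360° → 229.9990° ≈ 230.0°
Leg 4: φ1=-0.6425534, φ2=-0.4119064, Δφ=0.2306470, Δλ=-3.8647611 rad; a=sin²(Δφ/2)+cosφ1·cosφ2·sin²(Δλ/2)=0.6550423763; c=2·atan2(√a, √(1-a))=1.886078505; dist=6371·c=12016.206 ≈ 12016.2 km; running total=38139.3 km
Leg 4 bearing: y=sinΔλ·cosφ2=0.60641302, x=cosφ1·sinφ2-sinφ1·cosφ2·cosΔλ=-0.73219581; θ=atan2(y, x)=140.3681° ≈ 140.4°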